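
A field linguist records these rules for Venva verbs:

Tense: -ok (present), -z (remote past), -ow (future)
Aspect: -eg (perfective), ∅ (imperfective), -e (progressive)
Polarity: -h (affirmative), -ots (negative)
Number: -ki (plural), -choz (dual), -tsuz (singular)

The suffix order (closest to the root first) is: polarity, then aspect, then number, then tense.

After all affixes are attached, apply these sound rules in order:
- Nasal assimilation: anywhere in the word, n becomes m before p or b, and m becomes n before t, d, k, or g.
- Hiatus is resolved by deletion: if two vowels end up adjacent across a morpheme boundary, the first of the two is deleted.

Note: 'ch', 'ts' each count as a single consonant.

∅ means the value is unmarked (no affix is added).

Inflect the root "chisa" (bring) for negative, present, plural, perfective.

Attach polarity negative -ots → chisaots.
Attach aspect perfective -eg → chisaotseg.
Attach number plural -ki → chisaotsegki.
Attach tense present -ok → chisaotsegkiok.
Nasal assimilation: no change.
Apply vowel deletion: chisaotsegkiok → chisotsegkok.

chisotsegkok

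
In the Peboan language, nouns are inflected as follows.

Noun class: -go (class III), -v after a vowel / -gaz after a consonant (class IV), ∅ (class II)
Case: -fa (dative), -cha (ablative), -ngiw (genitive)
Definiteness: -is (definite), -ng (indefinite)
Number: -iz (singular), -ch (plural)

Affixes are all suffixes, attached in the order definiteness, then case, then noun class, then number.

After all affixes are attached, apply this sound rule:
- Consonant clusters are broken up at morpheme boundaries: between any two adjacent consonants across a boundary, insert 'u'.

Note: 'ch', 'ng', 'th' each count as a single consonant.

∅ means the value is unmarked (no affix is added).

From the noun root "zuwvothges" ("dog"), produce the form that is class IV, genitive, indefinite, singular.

Attach definiteness indefinite -ng → zuwvothgesng.
Attach case genitive -ngiw → zuwvothgesngngiw.
Attach noun class class IV -gaz (after consonant 'w') → zuwvothgesngngiwgaz.
Attach number singular -iz → zuwvothgesngngiwgaziz.
Apply epenthesis: zuwvothgesngngiwgaziz → zuwvothgesungungiwugaziz.

zuwvothgesungungiwugaziz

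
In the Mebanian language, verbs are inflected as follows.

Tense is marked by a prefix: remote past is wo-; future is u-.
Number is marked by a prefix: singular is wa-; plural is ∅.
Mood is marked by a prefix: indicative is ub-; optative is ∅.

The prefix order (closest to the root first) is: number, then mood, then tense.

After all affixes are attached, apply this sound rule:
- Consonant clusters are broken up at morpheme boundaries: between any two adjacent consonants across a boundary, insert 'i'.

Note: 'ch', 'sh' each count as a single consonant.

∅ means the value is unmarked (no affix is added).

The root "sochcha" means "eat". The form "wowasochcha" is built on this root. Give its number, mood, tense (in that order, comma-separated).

singular, optative, remote past

Segment: wo-wa-sochcha.
number: wa- → singular.
mood: ∅ → optative.
tense: wo- → remote past.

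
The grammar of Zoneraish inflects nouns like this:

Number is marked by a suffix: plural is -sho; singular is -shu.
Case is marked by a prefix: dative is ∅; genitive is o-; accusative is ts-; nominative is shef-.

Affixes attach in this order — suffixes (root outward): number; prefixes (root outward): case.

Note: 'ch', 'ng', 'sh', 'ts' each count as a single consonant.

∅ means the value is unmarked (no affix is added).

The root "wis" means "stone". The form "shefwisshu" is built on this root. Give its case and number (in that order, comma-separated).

Segment: shef-wis-shu.
case: shef- → nominative.
number: -shu → singular.

nominative, singular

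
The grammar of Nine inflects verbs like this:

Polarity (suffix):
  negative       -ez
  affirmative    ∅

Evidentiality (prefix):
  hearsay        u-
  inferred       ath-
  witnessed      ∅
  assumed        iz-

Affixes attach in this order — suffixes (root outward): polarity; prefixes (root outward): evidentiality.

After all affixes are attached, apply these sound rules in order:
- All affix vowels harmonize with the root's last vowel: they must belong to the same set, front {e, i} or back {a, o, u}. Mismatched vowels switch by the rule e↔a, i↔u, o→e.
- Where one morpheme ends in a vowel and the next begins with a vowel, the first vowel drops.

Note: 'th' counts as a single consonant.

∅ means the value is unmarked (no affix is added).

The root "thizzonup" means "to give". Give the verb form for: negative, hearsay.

uthizzonupaz

Attach polarity negative -ez → thizzonupez.
Attach evidentiality hearsay u- → uthizzonupez.
Apply vowel harmony: uthizzonupez → uthizzonupaz.
Vowel deletion: no change.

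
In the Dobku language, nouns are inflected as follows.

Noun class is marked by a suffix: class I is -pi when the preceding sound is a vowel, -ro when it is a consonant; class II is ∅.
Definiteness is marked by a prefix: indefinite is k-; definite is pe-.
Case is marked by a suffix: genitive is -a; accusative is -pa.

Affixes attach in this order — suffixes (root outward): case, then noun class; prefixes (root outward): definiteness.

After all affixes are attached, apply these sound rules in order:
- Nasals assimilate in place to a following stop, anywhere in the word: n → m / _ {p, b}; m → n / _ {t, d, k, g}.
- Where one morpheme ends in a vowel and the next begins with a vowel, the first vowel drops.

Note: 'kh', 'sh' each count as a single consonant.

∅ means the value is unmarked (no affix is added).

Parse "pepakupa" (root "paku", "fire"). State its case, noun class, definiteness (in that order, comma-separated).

Segment: pe-paku-pa.
case: -pa → accusative.
noun class: ∅ → class II.
definiteness: pe- → definite.

accusative, class II, definite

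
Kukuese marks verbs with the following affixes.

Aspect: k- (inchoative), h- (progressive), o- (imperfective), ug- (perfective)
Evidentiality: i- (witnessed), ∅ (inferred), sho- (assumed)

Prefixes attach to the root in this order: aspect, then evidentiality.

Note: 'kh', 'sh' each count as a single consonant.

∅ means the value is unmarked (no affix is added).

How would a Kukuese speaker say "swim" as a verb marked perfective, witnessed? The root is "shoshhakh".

iugshoshhakh

Attach aspect perfective ug- → ugshoshhakh.
Attach evidentiality witnessed i- → iugshoshhakh.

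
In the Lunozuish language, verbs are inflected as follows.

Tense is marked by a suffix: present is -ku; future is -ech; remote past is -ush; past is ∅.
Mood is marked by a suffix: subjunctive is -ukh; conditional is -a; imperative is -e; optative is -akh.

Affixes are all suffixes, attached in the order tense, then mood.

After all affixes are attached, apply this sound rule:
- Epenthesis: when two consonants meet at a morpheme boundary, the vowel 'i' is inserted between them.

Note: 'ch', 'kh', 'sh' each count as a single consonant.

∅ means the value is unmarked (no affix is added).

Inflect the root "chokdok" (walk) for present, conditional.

Attach tense present -ku → chokdokku.
Attach mood conditional -a → chokdokkua.
Apply epenthesis: chokdokkua → chokdokikua.

chokdokikua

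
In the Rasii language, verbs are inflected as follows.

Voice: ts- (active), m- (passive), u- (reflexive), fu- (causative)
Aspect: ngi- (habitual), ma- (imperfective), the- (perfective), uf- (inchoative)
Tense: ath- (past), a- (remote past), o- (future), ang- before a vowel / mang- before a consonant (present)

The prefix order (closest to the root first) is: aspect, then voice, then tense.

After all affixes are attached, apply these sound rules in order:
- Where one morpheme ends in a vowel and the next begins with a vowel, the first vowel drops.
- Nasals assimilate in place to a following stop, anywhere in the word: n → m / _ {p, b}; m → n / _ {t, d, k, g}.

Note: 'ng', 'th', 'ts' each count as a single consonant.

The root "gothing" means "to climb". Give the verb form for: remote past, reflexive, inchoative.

Attach aspect inchoative uf- → ufgothing.
Attach voice reflexive u- → uufgothing.
Attach tense remote past a- → auufgothing.
Apply vowel deletion: auufgothing → ufgothing.
Nasal assimilation: no change.

ufgothing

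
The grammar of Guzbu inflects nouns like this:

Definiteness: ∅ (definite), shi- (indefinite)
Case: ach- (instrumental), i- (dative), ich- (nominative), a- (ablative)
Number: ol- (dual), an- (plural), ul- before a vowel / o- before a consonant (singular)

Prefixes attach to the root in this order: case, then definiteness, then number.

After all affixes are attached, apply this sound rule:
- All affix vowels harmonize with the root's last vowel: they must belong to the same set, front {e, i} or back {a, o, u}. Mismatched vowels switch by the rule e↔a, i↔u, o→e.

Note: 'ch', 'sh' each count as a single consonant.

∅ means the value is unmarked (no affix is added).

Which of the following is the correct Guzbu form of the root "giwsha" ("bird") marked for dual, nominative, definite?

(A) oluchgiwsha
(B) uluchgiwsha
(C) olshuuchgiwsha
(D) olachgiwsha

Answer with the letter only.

Attach case nominative ich- → ichgiwsha.
definiteness = definite: zero marking, form stays ichgiwsha.
Attach number dual ol- → olichgiwsha.
Apply vowel harmony: olichgiwsha → oluchgiwsha.
So the correct form is oluchgiwsha, option (A).
(B) uluchgiwsha is wrong: it uses singular instead of dual for number.
(D) olachgiwsha is wrong: it uses instrumental instead of nominative for case.
(C) olshuuchgiwsha is wrong: it uses indefinite instead of definite for definiteness.

A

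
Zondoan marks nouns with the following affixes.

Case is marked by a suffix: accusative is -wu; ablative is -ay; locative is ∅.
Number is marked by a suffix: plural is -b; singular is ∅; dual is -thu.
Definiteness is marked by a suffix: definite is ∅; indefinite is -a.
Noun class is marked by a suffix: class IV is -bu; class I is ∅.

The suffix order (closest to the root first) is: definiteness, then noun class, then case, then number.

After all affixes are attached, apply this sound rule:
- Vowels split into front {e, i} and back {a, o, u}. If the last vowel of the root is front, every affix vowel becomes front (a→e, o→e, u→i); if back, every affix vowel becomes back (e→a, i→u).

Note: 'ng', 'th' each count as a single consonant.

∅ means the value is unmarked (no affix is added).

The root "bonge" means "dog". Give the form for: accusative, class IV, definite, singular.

definiteness = definite: zero marking, form stays bonge.
Attach noun class class IV -bu → bongebu.
Attach case accusative -wu → bongebuwu.
number = singular: zero marking, form stays bongebuwu.
Apply vowel harmony: bongebuwu → bongebiwi.

bongebiwi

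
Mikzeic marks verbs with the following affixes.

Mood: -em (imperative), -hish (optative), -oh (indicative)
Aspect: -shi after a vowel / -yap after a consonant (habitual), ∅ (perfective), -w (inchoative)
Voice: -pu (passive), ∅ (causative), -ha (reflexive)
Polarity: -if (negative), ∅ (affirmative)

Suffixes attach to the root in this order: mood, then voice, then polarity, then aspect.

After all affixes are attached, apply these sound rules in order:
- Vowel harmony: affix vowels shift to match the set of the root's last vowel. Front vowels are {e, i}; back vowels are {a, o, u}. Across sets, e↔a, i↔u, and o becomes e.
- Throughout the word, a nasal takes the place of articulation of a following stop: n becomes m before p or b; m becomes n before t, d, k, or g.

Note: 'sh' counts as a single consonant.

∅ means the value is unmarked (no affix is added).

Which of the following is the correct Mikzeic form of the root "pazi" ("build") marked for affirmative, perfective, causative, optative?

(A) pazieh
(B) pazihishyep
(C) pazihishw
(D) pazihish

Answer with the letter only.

Attach mood optative -hish → pazihish.
voice = causative: zero marking, form stays pazihish.
polarity = affirmative: zero marking, form stays pazihish.
aspect = perfective: zero marking, form stays pazihish.
Vowel harmony: no change.
Nasal assimilation: no change.
So the correct form is pazihish, option (D).
(C) pazihishw is wrong: it uses inchoative instead of perfective for aspect.
(A) pazieh is wrong: it uses indicative instead of optative for mood.
(B) pazihishyep is wrong: it uses habitual instead of perfective for aspect.

D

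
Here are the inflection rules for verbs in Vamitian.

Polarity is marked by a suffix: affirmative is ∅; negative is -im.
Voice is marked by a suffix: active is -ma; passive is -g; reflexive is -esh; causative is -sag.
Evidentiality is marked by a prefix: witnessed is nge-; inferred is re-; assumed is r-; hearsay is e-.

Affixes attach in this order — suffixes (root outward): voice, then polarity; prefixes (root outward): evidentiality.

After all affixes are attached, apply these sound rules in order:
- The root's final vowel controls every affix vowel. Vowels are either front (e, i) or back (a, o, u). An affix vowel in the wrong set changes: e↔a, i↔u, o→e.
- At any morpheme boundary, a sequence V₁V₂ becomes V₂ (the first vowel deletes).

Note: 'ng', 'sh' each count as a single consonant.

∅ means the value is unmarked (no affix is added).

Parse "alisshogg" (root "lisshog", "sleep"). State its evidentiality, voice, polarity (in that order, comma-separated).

hearsay, passive, affirmative

Segment: e-lisshog-g.
evidentiality: e- → hearsay.
voice: -g → passive.
polarity: ∅ → affirmative.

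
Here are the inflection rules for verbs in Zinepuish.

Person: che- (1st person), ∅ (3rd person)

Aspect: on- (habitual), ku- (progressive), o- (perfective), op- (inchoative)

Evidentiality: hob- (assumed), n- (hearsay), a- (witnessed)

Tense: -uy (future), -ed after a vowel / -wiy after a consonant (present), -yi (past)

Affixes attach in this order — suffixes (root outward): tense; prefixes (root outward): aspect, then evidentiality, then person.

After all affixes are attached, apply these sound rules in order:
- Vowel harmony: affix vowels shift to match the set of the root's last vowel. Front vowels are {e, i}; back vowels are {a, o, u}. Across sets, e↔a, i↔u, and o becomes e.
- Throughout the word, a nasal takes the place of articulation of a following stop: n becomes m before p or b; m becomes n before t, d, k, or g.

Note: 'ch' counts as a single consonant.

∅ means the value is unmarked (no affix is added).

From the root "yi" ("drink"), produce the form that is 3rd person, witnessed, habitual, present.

eenyied

Attach aspect habitual on- → onyi.
Attach evidentiality witnessed a- → aonyi.
Attach tense present -ed (after vowel 'i') → aonyied.
person = 3rd person: zero marking, form stays aonyied.
Apply vowel harmony: aonyied → eenyied.
Nasal assimilation: no change.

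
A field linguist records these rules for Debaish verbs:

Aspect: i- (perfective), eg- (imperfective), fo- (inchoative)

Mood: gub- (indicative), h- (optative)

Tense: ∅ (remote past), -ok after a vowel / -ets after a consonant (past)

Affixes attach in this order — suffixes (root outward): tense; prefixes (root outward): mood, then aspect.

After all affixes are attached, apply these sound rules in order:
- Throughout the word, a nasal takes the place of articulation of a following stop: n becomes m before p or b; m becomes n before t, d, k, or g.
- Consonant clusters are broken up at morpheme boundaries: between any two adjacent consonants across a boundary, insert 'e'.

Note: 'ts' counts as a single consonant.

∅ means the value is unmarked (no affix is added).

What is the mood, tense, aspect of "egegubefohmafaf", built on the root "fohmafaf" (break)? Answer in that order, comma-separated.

indicative, remote past, imperfective

Segment: eg-gub-fohmafaf.
mood: gub- → indicative.
tense: ∅ → remote past.
aspect: eg- → imperfective.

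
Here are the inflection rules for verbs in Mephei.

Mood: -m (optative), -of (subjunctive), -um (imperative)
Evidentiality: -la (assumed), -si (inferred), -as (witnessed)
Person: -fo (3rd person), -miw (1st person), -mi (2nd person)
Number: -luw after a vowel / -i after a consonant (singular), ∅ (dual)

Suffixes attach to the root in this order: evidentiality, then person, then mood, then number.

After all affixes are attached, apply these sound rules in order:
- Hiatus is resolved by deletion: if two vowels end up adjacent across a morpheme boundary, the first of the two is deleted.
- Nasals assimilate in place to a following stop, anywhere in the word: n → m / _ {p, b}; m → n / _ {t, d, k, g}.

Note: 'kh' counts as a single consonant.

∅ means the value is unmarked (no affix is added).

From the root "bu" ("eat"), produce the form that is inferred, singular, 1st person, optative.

busimiwmi

Attach evidentiality inferred -si → busi.
Attach person 1st person -miw → busimiw.
Attach mood optative -m → busimiwm.
Attach number singular -i (after consonant 'm') → busimiwmi.
Vowel deletion: no change.
Nasal assimilation: no change.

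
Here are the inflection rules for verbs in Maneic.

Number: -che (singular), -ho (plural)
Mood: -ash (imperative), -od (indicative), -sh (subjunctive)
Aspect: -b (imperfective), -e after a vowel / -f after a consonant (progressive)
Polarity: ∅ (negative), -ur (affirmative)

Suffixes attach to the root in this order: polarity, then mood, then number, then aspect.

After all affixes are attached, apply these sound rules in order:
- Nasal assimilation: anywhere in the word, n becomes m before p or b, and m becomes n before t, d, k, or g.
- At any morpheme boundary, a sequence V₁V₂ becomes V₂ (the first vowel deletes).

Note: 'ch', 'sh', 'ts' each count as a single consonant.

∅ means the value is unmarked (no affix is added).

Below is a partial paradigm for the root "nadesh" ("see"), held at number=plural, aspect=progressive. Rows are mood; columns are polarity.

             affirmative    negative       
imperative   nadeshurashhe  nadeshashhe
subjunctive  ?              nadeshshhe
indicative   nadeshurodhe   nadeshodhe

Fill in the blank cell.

Attach polarity affirmative -ur → nadeshur.
Attach mood subjunctive -sh → nadeshursh.
Attach number plural -ho → nadeshurshho.
Attach aspect progressive -e (after vowel 'o') → nadeshurshhoe.
Nasal assimilation: no change.
Apply vowel deletion: nadeshurshhoe → nadeshurshhe.

nadeshurshhe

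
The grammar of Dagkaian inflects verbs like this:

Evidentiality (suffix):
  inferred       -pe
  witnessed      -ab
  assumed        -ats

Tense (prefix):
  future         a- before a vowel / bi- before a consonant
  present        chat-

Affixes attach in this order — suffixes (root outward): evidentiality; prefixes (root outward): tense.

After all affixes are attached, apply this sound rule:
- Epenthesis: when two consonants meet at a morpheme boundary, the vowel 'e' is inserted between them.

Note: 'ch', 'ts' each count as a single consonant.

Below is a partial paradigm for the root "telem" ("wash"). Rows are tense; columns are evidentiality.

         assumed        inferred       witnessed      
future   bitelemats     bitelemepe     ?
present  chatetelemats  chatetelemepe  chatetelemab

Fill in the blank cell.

bitelemab

Attach evidentiality witnessed -ab → telemab.
Attach tense future bi- (before consonant 't') → bitelemab.
Epenthesis: no change.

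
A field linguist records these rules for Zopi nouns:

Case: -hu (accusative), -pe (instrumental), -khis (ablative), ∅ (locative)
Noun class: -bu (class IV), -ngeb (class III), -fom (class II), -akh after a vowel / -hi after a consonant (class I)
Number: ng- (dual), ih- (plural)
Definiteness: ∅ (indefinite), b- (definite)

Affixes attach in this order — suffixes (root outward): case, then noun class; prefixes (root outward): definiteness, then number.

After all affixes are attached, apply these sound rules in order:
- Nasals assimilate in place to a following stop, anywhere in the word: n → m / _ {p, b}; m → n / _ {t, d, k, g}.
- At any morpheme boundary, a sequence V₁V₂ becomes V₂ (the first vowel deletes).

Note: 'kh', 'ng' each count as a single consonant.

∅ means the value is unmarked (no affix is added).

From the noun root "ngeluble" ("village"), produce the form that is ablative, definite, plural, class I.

ihbngelublekhishi

Attach definiteness definite b- → bngeluble.
Attach number plural ih- → ihbngeluble.
Attach case ablative -khis → ihbngelublekhis.
Attach noun class class I -hi (after consonant 's') → ihbngelublekhishi.
Nasal assimilation: no change.
Vowel deletion: no change.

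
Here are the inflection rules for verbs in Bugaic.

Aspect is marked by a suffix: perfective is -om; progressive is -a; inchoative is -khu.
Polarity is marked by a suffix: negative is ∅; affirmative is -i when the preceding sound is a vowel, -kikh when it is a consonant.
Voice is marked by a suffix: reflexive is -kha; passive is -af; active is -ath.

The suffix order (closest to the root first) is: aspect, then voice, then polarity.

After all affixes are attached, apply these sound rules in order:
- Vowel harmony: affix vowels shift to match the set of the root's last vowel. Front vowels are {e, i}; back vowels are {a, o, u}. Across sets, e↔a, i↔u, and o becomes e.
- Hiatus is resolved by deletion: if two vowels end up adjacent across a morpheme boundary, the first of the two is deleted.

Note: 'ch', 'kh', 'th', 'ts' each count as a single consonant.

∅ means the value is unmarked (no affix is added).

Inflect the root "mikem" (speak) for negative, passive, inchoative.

Attach aspect inchoative -khu → mikemkhu.
Attach voice passive -af → mikemkhuaf.
polarity = negative: zero marking, form stays mikemkhuaf.
Apply vowel harmony: mikemkhuaf → mikemkhief.
Apply vowel deletion: mikemkhief → mikemkhef.

mikemkhef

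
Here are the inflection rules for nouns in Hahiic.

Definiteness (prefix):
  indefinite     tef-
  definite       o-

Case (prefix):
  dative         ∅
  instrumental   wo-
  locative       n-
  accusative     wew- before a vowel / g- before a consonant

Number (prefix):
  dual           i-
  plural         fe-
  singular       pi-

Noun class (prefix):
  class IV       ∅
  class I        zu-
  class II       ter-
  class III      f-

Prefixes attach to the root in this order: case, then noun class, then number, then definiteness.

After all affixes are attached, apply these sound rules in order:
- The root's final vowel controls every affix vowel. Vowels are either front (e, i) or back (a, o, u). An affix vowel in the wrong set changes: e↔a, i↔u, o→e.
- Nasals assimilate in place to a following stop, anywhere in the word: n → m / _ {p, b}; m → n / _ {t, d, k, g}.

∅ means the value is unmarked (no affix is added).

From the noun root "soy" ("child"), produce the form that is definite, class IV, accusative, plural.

ofagsoy

Attach case accusative g- (before consonant 's') → gsoy.
noun class = class IV: zero marking, form stays gsoy.
Attach number plural fe- → fegsoy.
Attach definiteness definite o- → ofegsoy.
Apply vowel harmony: ofegsoy → ofagsoy.
Nasal assimilation: no change.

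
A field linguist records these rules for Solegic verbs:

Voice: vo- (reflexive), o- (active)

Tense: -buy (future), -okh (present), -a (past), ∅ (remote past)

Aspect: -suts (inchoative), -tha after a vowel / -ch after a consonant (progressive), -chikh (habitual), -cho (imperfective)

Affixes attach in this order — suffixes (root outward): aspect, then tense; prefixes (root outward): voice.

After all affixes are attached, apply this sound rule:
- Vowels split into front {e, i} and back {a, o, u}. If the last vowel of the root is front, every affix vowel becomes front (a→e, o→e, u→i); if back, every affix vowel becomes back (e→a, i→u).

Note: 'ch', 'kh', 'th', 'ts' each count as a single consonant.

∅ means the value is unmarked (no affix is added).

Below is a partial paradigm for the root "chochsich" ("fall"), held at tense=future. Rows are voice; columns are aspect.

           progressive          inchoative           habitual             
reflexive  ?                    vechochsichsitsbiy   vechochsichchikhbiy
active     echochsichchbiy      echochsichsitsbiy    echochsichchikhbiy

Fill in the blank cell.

Attach voice reflexive vo- → vochochsich.
Attach aspect progressive -ch (after consonant 'ch') → vochochsichch.
Attach tense future -buy → vochochsichchbuy.
Apply vowel harmony: vochochsichchbuy → vechochsichchbiy.

vechochsichchbiy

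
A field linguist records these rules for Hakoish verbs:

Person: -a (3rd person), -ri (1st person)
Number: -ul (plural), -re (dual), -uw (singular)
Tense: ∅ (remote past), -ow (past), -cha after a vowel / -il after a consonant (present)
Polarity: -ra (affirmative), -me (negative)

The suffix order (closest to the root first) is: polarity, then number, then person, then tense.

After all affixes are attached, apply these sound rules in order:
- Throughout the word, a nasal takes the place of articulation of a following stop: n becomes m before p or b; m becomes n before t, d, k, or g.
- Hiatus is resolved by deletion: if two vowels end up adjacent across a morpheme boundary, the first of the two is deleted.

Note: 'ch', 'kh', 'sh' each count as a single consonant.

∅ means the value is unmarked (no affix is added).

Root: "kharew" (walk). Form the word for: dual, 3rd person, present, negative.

Attach polarity negative -me → kharewme.
Attach number dual -re → kharewmere.
Attach person 3rd person -a → kharewmerea.
Attach tense present -cha (after vowel 'a') → kharewmereacha.
Nasal assimilation: no change.
Apply vowel deletion: kharewmereacha → kharewmeracha.

kharewmeracha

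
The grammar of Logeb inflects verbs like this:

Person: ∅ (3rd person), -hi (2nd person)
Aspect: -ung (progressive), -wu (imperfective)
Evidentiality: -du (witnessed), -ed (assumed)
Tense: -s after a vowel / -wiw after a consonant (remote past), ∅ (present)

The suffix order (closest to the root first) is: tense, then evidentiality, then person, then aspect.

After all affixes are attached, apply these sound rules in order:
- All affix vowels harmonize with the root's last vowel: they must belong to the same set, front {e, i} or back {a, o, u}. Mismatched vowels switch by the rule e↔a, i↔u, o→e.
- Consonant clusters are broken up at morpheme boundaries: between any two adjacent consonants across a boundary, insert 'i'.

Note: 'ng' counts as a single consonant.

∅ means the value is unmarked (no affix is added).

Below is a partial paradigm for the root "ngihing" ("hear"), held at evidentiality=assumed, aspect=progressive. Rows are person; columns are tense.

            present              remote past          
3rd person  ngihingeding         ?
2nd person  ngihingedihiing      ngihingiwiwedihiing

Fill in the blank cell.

ngihingiwiweding

Attach tense remote past -wiw (after consonant 'ng') → ngihingwiw.
Attach evidentiality assumed -ed → ngihingwiwed.
person = 3rd person: zero marking, form stays ngihingwiwed.
Attach aspect progressive -ung → ngihingwiwedung.
Apply vowel harmony: ngihingwiwedung → ngihingwiweding.
Apply epenthesis: ngihingwiweding → ngihingiwiweding.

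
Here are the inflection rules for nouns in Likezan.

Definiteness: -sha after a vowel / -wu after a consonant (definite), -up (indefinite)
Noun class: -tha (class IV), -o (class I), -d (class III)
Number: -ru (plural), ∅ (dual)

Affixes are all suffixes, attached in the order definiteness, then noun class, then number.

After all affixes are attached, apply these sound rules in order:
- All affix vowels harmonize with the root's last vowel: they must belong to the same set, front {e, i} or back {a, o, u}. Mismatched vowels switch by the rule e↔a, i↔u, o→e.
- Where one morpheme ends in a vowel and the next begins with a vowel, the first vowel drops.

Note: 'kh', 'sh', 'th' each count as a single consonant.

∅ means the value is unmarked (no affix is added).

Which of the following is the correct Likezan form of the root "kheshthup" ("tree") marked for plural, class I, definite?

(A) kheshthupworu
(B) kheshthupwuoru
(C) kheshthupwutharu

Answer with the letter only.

A

Attach definiteness definite -wu (after consonant 'p') → kheshthupwu.
Attach noun class class I -o → kheshthupwuo.
Attach number plural -ru → kheshthupwuoru.
Vowel harmony: no change.
Apply vowel deletion: kheshthupwuoru → kheshthupworu.
So the correct form is kheshthupworu, option (A).
(C) kheshthupwutharu is wrong: it uses class IV instead of class I for noun class.
(B) kheshthupwuoru is wrong: it fails to apply the sound rule(s).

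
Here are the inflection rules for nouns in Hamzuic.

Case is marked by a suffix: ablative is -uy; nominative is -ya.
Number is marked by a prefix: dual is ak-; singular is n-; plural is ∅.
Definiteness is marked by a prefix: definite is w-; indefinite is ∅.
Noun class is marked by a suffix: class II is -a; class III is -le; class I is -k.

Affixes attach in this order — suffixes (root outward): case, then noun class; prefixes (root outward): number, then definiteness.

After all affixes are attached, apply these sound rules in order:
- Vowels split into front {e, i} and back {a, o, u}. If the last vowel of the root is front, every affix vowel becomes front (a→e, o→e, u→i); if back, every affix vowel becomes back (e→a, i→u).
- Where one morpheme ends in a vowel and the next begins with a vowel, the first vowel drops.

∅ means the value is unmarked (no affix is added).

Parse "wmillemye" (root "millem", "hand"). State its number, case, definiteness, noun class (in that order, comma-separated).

plural, nominative, definite, class II

Segment: w-millem-ya-a.
number: ∅ → plural.
case: -ya → nominative.
definiteness: w- → definite.
noun class: -a → class II.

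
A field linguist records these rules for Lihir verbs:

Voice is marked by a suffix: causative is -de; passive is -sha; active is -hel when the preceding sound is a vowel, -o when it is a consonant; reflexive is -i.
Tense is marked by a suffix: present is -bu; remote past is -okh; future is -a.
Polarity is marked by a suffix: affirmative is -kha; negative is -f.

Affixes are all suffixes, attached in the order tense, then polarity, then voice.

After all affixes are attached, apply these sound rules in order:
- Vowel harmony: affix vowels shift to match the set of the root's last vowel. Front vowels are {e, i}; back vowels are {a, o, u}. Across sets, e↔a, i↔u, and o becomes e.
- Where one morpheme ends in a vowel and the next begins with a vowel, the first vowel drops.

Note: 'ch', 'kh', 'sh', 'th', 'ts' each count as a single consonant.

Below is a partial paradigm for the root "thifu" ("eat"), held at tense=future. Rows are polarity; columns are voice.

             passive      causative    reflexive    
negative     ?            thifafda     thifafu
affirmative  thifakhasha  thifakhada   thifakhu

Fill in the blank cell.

thifafsha

Attach tense future -a → thifua.
Attach polarity negative -f → thifuaf.
Attach voice passive -sha → thifuafsha.
Vowel harmony: no change.
Apply vowel deletion: thifuafsha → thifafsha.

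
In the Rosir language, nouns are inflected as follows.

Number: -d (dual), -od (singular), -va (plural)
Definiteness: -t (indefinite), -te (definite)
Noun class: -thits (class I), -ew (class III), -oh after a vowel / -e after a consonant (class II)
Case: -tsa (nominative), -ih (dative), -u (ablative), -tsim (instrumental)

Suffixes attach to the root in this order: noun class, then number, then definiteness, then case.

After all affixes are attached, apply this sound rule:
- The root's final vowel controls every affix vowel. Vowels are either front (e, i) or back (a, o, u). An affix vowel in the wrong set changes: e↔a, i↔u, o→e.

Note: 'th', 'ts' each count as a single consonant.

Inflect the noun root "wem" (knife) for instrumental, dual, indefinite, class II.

Attach noun class class II -e (after consonant 'm') → weme.
Attach number dual -d → wemed.
Attach definiteness indefinite -t → wemedt.
Attach case instrumental -tsim → wemedttsim.
Vowel harmony: no change.

wemedttsim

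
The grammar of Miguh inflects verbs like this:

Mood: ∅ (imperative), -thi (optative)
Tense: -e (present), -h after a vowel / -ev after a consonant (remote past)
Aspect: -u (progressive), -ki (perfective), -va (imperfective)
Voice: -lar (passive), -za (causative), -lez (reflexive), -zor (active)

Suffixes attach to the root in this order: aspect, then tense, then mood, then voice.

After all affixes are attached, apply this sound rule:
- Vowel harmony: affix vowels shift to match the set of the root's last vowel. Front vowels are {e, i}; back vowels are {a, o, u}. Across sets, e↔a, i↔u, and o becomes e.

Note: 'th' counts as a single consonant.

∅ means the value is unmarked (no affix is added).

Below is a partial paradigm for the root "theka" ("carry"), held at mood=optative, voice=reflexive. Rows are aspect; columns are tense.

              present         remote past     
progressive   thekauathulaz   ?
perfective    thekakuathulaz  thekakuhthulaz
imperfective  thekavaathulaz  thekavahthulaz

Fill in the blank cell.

thekauhthulaz

Attach aspect progressive -u → thekau.
Attach tense remote past -h (after vowel 'u') → thekauh.
Attach mood optative -thi → thekauhthi.
Attach voice reflexive -lez → thekauhthilez.
Apply vowel harmony: thekauhthilez → thekauhthulaz.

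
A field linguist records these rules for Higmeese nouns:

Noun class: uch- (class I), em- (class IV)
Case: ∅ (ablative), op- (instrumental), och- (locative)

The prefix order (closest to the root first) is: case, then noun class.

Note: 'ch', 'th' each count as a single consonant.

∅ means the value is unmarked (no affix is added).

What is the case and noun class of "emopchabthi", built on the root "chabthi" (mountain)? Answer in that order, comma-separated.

Segment: em-op-chabthi.
case: op- → instrumental.
noun class: em- → class IV.

instrumental, class IV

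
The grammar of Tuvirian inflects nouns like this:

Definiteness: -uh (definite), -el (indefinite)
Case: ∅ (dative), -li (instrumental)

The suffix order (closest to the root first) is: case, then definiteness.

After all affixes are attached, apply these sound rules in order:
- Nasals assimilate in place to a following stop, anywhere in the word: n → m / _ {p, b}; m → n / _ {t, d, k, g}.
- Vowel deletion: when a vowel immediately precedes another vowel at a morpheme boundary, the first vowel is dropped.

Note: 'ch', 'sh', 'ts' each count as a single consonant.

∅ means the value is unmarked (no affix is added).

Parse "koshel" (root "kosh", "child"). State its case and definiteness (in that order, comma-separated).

Segment: kosh-el.
case: ∅ → dative.
definiteness: -el → indefinite.

dative, indefinite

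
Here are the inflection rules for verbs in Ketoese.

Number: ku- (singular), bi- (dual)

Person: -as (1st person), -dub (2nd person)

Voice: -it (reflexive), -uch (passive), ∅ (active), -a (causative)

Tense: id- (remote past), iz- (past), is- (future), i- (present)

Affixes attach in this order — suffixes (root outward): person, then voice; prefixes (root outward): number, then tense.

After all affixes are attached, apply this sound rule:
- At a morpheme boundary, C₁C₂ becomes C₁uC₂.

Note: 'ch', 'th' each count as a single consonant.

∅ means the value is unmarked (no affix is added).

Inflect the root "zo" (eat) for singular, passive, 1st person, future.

Attach person 1st person -as → zoas.
Attach number singular ku- → kuzoas.
Attach voice passive -uch → kuzoasuch.
Attach tense future is- → iskuzoasuch.
Apply epenthesis: iskuzoasuch → isukuzoasuch.

isukuzoasuch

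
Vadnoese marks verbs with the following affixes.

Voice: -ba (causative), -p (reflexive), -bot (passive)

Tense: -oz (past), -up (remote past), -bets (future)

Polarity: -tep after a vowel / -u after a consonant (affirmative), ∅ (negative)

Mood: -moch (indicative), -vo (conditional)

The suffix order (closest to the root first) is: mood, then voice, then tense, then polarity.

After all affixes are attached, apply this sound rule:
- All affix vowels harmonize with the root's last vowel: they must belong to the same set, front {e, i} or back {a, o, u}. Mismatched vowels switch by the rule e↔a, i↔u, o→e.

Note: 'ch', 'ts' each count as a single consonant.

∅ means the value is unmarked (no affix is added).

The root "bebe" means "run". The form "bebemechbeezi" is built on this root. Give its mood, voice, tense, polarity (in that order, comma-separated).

indicative, causative, past, affirmative

Segment: bebe-moch-ba-oz-u.
mood: -moch → indicative.
voice: -ba → causative.
tense: -oz → past.
polarity: -tep/u → affirmative.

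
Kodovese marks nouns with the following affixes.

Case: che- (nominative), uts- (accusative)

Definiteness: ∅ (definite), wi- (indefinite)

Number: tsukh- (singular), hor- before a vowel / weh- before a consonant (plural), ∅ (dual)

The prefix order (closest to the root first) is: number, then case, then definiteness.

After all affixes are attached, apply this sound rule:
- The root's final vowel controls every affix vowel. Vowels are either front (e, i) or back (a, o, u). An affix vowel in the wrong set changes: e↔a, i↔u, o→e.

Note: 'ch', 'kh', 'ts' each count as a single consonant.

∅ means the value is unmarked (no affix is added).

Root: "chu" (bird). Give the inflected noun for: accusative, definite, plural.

utswahchu

Attach number plural weh- (before consonant 'ch') → wehchu.
Attach case accusative uts- → utswehchu.
definiteness = definite: zero marking, form stays utswehchu.
Apply vowel harmony: utswehchu → utswahchu.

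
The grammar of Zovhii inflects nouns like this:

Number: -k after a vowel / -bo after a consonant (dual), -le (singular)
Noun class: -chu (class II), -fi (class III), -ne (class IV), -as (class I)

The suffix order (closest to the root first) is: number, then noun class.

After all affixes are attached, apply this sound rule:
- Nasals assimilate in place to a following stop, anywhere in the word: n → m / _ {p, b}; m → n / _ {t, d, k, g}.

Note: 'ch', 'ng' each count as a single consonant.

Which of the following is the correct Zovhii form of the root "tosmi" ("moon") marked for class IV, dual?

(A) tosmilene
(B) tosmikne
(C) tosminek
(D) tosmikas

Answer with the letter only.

B

Attach number dual -k (after vowel 'i') → tosmik.
Attach noun class class IV -ne → tosmikne.
Nasal assimilation: no change.
So the correct form is tosmikne, option (B).
(A) tosmilene is wrong: it uses singular instead of dual for number.
(D) tosmikas is wrong: it uses class I instead of class IV for noun class.
(C) tosminek is wrong: it has the affixes in the wrong order.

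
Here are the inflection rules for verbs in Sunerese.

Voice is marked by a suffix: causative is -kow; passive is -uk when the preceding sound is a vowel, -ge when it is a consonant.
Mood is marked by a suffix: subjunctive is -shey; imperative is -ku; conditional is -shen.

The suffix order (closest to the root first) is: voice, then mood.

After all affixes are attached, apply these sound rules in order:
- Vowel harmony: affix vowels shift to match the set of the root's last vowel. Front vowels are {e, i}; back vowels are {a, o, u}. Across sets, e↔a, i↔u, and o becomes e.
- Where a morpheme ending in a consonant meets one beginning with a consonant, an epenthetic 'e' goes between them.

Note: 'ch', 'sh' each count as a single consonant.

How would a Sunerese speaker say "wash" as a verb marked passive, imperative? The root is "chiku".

Attach voice passive -uk (after vowel 'u') → chikuuk.
Attach mood imperative -ku → chikuukku.
Vowel harmony: no change.
Apply epenthesis: chikuukku → chikuukeku.

chikuukeku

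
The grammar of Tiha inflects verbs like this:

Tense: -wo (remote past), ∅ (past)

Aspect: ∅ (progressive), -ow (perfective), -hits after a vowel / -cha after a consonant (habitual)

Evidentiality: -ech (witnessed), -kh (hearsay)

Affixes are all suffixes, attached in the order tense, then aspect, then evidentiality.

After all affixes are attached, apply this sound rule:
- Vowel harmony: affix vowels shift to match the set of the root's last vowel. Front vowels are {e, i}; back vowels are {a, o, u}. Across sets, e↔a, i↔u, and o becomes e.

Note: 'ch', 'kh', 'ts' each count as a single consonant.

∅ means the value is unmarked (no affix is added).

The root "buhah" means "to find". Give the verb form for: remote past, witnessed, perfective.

buhahwoowach

Attach tense remote past -wo → buhahwo.
Attach aspect perfective -ow → buhahwoow.
Attach evidentiality witnessed -ech → buhahwoowech.
Apply vowel harmony: buhahwoowech → buhahwoowach.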